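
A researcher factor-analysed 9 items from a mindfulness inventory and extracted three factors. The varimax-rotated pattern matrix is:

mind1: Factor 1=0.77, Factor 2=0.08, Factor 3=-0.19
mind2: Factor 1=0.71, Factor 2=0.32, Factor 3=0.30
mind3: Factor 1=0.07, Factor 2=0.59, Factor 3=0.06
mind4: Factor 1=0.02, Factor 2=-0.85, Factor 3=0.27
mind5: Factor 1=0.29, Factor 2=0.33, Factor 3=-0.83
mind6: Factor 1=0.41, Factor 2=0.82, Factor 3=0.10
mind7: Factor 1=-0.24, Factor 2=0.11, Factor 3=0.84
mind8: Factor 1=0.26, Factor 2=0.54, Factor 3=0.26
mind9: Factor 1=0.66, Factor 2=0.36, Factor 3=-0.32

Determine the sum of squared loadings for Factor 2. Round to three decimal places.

2.394

SS loadings for Factor 2 = 0.08² + 0.32² + 0.59² + (-0.85)² + 0.33² + 0.82² + 0.11² + 0.54² + 0.36² = 0.0064 + 0.1024 + 0.3481 + 0.7225 + 0.1089 + 0.6724 + 0.0121 + 0.2916 + 0.1296 = 2.3940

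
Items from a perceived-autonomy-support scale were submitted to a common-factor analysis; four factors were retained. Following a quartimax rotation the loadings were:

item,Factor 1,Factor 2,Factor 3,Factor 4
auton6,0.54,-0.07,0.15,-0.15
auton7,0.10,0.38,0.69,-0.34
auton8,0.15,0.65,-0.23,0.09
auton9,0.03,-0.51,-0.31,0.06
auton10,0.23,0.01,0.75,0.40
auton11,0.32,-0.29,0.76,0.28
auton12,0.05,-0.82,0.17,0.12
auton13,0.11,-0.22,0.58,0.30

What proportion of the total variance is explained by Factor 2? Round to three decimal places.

0.205

SS loadings for Factor 2 = (-0.07)² + 0.38² + 0.65² + (-0.51)² + 0.01² + (-0.29)² + (-0.82)² + (-0.22)² = 1.6369
Proportion of variance = 1.6369 / 8 = 0.2046.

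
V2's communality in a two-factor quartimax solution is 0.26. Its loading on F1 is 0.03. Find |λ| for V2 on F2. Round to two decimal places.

0.51

Under orthogonal rotation h² = Σλ², so λ_F2² = h² − (0.0009) = 0.26 − 0.0009 = 0.2591.
|λ| = √0.2591 = 0.5090.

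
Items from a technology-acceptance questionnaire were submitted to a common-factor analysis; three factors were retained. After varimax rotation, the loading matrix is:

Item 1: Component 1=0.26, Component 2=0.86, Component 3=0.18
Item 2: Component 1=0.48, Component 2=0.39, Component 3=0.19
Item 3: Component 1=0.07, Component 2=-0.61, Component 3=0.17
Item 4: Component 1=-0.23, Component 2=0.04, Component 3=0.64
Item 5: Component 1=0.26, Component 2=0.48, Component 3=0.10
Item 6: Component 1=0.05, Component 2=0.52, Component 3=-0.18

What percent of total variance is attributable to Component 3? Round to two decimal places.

9.16%

SS loadings for Component 3 = 0.18² + 0.19² + 0.17² + 0.64² + 0.10² + (-0.18)² = 0.5494
With 6 standardized items, total variance = 6. Proportion = 0.5494/6 = 0.0916 → 9.16%.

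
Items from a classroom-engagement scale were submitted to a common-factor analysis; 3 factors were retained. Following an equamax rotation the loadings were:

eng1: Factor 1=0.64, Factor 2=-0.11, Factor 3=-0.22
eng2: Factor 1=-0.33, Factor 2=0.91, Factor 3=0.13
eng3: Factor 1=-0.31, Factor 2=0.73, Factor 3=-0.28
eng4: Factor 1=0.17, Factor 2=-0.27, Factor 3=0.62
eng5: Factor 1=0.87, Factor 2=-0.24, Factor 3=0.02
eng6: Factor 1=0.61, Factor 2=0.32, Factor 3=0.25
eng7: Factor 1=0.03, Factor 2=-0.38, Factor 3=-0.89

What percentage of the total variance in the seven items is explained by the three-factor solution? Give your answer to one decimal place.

Communalities: 0.4701, 0.9539, 0.7074, 0.4862, 0.8149, 0.5370, 0.9374; Σh² = 4.9069.
Total variance with 7 standardized items is 7, so the solution explains 4.9069/7 = 0.7010 = 70.10%.

70.1%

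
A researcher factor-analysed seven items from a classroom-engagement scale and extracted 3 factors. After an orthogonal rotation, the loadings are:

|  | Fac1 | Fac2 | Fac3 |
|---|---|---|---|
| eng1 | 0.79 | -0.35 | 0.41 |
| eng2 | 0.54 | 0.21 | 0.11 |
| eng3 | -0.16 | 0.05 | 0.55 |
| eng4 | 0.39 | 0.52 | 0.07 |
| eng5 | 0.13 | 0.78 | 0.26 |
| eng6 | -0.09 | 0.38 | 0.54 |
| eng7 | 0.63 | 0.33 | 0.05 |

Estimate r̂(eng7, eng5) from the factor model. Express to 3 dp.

0.352

r̂ = Σ λ_i·λ_j across factors = (0.63)(0.13) + (0.33)(0.78) + (0.05)(0.26)
  = +0.0819 +0.2574 +0.0130 = 0.3523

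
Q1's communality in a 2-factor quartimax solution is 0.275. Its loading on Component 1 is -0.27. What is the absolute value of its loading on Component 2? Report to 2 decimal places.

Under orthogonal rotation h² = Σλ², so λ_Component 2² = h² − (0.0729) = 0.275 − 0.0729 = 0.2021.
|λ| = √0.2021 = 0.4496.

0.45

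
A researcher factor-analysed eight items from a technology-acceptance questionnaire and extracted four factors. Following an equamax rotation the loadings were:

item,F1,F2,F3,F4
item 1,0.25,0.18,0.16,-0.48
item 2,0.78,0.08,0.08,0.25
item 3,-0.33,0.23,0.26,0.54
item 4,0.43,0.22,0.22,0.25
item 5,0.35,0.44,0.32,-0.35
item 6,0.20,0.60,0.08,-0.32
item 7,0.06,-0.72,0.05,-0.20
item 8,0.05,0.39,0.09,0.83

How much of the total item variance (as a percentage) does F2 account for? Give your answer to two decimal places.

17.05%

SS loadings for F2 = 0.18² + 0.08² + 0.23² + 0.22² + 0.44² + 0.60² + (-0.72)² + 0.39² = 1.3642
With 8 standardized items, total variance = 8. Proportion = 1.3642/8 = 0.1705 → 17.05%.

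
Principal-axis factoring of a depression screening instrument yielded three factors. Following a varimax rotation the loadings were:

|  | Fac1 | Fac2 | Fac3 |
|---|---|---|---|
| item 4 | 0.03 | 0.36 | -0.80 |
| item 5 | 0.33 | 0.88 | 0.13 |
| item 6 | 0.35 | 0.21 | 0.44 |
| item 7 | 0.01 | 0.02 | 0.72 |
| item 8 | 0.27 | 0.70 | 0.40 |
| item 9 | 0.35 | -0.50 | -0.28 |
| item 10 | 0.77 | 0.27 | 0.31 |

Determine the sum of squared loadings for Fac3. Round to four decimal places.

SS loadings for Fac3 = (-0.80)² + 0.13² + 0.44² + 0.72² + 0.40² + (-0.28)² + 0.31² = 0.6400 + 0.0169 + 0.1936 + 0.5184 + 0.1600 + 0.0784 + 0.0961 = 1.7034

1.7034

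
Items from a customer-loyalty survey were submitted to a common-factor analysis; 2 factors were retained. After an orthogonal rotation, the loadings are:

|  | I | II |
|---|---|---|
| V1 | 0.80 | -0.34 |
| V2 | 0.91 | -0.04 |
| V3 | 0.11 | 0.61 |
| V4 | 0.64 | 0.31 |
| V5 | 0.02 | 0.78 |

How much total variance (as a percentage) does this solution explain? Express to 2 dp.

SS loadings by factor: 1.8902, 1.1938; total = 3.0840.
Total variance with 5 standardized items is 5, so the solution explains 3.0840/5 = 0.6168 = 61.68%.

61.68%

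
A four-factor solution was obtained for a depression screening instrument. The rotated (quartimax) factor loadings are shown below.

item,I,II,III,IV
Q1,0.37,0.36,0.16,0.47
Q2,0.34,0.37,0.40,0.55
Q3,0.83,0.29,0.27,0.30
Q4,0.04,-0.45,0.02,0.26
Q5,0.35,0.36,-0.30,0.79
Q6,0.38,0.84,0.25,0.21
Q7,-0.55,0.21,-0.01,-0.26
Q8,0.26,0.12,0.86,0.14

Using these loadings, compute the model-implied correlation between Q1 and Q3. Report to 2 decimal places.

0.60

r̂ = Σ λ_i·λ_j across factors = (0.37)(0.83) + (0.36)(0.29) + (0.16)(0.27) + (0.47)(0.30)
  = +0.3071 +0.1044 +0.0432 +0.1410 = 0.5957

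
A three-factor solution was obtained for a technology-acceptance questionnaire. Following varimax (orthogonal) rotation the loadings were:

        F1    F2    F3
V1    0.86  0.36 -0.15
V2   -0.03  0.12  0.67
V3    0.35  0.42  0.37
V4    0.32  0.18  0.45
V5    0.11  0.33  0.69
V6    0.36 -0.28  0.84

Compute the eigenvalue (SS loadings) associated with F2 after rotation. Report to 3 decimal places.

0.540

SS loadings for F2 = 0.36² + 0.12² + 0.42² + 0.18² + 0.33² + (-0.28)² = 0.1296 + 0.0144 + 0.1764 + 0.0324 + 0.1089 + 0.0784 = 0.5401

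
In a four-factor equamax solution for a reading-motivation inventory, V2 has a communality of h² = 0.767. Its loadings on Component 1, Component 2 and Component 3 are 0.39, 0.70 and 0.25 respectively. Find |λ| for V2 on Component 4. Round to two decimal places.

0.25

Under orthogonal rotation h² = Σλ², so λ_Component 4² = h² − (0.7046) = 0.767 − 0.7046 = 0.0624.
|λ| = √0.0624 = 0.2498.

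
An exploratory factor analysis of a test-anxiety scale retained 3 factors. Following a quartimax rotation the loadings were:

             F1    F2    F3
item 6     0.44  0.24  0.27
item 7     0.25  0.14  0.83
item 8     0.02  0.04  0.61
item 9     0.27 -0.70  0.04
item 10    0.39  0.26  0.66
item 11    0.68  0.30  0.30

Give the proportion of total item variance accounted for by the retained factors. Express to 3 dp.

Communalities: 0.3241, 0.7710, 0.3741, 0.5645, 0.6553, 0.6424; Σh² = 3.3314.
Total variance with 6 standardized items is 6, so the solution explains 3.3314/6 = 0.5552.

0.555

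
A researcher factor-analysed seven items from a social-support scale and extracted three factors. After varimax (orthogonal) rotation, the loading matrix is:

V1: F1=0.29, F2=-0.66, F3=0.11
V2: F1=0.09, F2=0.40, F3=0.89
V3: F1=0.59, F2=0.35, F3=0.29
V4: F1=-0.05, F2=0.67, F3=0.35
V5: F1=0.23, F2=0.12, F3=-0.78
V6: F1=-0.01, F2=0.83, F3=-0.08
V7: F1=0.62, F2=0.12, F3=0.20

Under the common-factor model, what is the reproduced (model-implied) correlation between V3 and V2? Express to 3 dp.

r̂ = Σ λ_i·λ_j across factors = (0.59)(0.09) + (0.35)(0.40) + (0.29)(0.89)
  = +0.0531 +0.1400 +0.2581 = 0.4512

0.451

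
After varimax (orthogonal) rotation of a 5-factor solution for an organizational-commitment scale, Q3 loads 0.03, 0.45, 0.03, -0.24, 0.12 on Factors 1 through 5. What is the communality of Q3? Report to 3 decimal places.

h² = 0.03² + 0.45² + 0.03² + (-0.24)² + 0.12² = 0.0009 + 0.2025 + 0.0009 + 0.0576 + 0.0144 = 0.2763

0.276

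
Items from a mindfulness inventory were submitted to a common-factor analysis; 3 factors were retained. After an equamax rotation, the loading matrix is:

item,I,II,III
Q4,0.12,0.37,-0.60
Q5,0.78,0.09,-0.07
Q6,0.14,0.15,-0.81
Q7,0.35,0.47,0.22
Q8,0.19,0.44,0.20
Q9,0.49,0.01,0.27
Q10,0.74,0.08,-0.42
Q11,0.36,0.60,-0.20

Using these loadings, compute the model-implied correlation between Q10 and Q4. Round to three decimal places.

0.370

r̂ = Σ λ_i·λ_j across factors = (0.74)(0.12) + (0.08)(0.37) + (-0.42)(-0.60)
  = +0.0888 +0.0296 +0.2520 = 0.3704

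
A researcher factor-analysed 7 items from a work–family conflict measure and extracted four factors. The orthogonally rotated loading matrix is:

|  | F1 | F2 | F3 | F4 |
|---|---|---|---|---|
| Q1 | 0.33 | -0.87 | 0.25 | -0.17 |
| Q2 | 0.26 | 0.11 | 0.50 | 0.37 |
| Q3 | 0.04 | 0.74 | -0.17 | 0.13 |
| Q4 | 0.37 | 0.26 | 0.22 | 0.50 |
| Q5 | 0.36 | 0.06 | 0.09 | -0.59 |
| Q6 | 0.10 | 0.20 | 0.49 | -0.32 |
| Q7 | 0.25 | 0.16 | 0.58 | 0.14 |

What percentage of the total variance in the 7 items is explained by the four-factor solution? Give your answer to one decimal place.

55.0%

SS loadings by factor: 0.5171, 1.4534, 0.9744, 0.9028; total = 3.8477.
Total variance with 7 standardized items is 7, so the solution explains 3.8477/7 = 0.5497 = 54.97%.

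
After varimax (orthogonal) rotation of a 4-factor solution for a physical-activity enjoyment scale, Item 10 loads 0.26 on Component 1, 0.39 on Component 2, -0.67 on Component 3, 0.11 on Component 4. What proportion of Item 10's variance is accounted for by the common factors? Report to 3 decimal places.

h² = 0.26² + 0.39² + (-0.67)² + 0.11² = 0.0676 + 0.1521 + 0.4489 + 0.0121 = 0.6807

0.681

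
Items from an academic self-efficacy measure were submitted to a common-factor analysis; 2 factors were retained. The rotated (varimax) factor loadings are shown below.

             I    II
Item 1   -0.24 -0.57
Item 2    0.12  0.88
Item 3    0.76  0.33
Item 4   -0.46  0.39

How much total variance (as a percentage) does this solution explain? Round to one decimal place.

Communalities: 0.3825, 0.7888, 0.6865, 0.3637; Σh² = 2.2215.
Total variance with 4 standardized items is 4, so the solution explains 2.2215/4 = 0.5554 = 55.54%.

55.5%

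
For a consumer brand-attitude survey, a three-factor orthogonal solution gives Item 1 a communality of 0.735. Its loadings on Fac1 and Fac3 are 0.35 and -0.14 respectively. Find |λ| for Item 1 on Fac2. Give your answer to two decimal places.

Under orthogonal rotation h² = Σλ², so λ_Fac2² = h² − (0.1421) = 0.735 − 0.1421 = 0.5929.
|λ| = √0.5929 = 0.7700.

0.77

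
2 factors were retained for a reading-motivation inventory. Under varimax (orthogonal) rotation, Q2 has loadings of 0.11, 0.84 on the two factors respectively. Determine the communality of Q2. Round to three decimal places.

0.718

h² = 0.11² + 0.84² = 0.0121 + 0.7056 = 0.7177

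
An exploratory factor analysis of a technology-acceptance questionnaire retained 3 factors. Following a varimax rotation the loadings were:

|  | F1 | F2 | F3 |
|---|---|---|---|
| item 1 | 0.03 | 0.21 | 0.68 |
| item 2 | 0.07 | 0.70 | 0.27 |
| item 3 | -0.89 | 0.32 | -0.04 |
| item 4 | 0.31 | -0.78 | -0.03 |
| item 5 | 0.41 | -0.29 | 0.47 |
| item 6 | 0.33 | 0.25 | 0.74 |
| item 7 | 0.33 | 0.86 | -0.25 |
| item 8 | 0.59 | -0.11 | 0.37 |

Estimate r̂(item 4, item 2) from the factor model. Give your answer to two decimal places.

r̂ = Σ λ_i·λ_j across factors = (0.31)(0.07) + (-0.78)(0.70) + (-0.03)(0.27)
  = +0.0217 -0.5460 -0.0081 = -0.5324

-0.53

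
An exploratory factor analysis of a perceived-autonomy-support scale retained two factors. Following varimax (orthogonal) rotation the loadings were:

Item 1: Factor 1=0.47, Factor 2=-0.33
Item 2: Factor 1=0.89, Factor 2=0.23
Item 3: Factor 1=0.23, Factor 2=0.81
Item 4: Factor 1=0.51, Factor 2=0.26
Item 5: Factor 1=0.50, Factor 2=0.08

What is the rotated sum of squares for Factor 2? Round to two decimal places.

0.89

SS loadings for Factor 2 = (-0.33)² + 0.23² + 0.81² + 0.26² + 0.08² = 0.1089 + 0.0529 + 0.6561 + 0.0676 + 0.0064 = 0.8919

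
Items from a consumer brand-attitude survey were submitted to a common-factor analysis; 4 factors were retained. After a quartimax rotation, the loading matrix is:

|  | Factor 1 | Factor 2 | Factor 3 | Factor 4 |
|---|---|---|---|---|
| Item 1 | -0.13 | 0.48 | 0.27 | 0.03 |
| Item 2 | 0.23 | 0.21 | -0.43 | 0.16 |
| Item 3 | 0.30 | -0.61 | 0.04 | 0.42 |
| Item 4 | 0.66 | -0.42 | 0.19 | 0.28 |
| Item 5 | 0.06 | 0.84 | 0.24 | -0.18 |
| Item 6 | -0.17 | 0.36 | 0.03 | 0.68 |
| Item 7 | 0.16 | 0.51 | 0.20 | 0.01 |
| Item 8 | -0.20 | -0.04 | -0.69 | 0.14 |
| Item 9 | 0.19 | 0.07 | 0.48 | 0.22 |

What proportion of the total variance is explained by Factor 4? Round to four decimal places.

0.0938

SS loadings for Factor 4 = 0.03² + 0.16² + 0.42² + 0.28² + (-0.18)² + 0.68² + 0.01² + 0.14² + 0.22² = 0.8442
Proportion of variance = 0.8442 / 9 = 0.0938.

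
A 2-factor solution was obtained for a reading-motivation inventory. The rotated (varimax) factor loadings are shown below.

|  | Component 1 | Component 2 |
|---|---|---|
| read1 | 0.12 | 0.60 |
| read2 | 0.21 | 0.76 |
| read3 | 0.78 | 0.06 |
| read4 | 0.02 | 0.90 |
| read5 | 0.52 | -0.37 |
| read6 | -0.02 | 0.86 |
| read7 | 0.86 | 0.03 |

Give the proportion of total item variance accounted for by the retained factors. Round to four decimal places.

0.6152

Communalities: 0.3744, 0.6217, 0.6120, 0.8104, 0.4073, 0.7400, 0.7405; Σh² = 4.3063.
Total variance with 7 standardized items is 7, so the solution explains 4.3063/7 = 0.6152.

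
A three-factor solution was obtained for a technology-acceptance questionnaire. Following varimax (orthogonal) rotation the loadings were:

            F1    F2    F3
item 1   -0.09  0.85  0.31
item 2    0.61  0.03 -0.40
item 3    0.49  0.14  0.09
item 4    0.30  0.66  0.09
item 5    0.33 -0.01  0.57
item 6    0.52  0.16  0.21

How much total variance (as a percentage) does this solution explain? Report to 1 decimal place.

Communalities: 0.8267, 0.5330, 0.2678, 0.5337, 0.4339, 0.3401; Σh² = 2.9352.
Total variance with 6 standardized items is 6, so the solution explains 2.9352/6 = 0.4892 = 48.92%.

48.9%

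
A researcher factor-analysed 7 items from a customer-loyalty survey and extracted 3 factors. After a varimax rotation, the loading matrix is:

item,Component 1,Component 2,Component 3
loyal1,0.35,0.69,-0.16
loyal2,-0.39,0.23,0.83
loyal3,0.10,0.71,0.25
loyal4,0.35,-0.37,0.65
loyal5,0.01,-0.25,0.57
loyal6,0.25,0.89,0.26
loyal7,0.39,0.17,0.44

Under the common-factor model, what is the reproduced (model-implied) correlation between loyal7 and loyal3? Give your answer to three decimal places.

r̂ = Σ λ_i·λ_j across factors = (0.39)(0.10) + (0.17)(0.71) + (0.44)(0.25)
  = +0.0390 +0.1207 +0.1100 = 0.2697

0.270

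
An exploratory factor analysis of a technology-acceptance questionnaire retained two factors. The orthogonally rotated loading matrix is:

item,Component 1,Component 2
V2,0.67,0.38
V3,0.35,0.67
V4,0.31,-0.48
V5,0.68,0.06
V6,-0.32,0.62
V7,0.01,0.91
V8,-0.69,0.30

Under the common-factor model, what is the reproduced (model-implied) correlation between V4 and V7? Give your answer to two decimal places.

r̂ = Σ λ_i·λ_j across factors = (0.31)(0.01) + (-0.48)(0.91)
  = +0.0031 -0.4368 = -0.4337

-0.43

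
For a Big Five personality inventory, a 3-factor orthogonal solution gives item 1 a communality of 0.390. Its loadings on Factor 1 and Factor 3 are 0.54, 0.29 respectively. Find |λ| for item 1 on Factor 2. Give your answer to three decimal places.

0.120

Under orthogonal rotation h² = Σλ², so λ_Factor 2² = h² − (0.3757) = 0.390 − 0.3757 = 0.0143.
|λ| = √0.0143 = 0.1196.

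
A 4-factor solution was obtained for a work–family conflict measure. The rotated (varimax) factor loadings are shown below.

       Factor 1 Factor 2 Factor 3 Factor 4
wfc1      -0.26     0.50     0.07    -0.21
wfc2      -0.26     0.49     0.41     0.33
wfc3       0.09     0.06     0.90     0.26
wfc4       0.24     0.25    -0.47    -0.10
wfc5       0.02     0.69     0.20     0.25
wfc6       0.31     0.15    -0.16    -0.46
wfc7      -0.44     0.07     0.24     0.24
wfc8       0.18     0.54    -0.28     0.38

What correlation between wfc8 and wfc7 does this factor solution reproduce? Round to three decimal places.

r̂ = Σ λ_i·λ_j across factors = (0.18)(-0.44) + (0.54)(0.07) + (-0.28)(0.24) + (0.38)(0.24)
  = -0.0792 +0.0378 -0.0672 +0.0912 = -0.0174

-0.017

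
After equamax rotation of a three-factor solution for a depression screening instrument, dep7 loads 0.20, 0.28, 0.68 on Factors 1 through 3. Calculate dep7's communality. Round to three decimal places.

h² = 0.20² + 0.28² + 0.68² = 0.0400 + 0.0784 + 0.4624 = 0.5808

0.581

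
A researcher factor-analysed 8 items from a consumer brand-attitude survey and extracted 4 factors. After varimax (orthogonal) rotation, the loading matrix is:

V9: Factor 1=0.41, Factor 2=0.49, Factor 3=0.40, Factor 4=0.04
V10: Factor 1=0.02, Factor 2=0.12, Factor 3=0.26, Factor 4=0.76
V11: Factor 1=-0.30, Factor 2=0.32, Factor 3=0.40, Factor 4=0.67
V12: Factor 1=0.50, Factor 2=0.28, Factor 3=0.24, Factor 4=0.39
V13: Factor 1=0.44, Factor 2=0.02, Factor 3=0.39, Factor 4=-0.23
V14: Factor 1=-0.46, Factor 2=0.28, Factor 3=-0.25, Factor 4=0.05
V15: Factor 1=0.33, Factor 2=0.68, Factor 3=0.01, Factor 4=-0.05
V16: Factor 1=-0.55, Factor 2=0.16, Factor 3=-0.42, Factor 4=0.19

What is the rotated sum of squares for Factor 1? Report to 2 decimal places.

SS loadings for Factor 1 = 0.41² + 0.02² + (-0.30)² + 0.50² + 0.44² + (-0.46)² + 0.33² + (-0.55)² = 0.1681 + 0.0004 + 0.0900 + 0.2500 + 0.1936 + 0.2116 + 0.1089 + 0.3025 = 1.3251

1.33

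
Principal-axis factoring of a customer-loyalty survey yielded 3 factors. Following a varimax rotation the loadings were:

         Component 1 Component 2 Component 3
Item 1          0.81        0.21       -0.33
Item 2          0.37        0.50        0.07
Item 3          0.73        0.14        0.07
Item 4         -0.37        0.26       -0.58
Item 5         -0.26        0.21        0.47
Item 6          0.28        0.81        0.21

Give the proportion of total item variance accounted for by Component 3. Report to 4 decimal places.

0.1200

SS loadings for Component 3 = (-0.33)² + 0.07² + 0.07² + (-0.58)² + 0.47² + 0.21² = 0.7201
Proportion of variance = 0.7201 / 6 = 0.1200.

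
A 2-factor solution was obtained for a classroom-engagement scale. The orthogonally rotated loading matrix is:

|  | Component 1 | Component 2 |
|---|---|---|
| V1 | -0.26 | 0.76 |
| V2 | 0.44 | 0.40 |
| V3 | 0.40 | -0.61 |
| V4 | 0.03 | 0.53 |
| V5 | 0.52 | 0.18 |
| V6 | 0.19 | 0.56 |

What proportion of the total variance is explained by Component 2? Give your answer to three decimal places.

0.289

SS loadings for Component 2 = 0.76² + 0.40² + (-0.61)² + 0.53² + 0.18² + 0.56² = 1.7366
Proportion of variance = 1.7366 / 6 = 0.2894.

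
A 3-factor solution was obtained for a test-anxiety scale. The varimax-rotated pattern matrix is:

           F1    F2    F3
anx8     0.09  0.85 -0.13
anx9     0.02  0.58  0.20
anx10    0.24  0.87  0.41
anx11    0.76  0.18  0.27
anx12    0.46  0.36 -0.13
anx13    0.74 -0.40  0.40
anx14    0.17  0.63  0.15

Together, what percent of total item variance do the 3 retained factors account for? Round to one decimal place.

63.8%

SS loadings by factor: 1.4318, 2.5347, 0.4973; total = 4.4638.
Total variance with 7 standardized items is 7, so the solution explains 4.4638/7 = 0.6377 = 63.77%.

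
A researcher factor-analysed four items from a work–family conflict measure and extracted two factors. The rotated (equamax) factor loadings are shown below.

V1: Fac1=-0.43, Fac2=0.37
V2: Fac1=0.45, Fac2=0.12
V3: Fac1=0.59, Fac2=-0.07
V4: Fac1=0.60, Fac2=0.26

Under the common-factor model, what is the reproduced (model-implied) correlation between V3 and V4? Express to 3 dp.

r̂ = Σ λ_i·λ_j across factors = (0.59)(0.60) + (-0.07)(0.26)
  = +0.3540 -0.0182 = 0.3358

0.336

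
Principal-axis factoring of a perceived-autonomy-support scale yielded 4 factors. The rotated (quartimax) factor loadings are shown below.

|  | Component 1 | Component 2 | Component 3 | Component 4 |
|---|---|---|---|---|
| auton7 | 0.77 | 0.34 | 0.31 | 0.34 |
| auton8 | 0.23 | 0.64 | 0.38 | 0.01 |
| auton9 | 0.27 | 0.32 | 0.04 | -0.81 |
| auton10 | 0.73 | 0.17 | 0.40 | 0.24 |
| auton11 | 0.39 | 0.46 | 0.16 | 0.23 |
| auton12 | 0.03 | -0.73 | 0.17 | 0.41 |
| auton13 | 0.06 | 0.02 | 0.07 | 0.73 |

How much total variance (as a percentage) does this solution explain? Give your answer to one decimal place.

69.3%

SS loadings by factor: 1.4082, 1.4014, 0.4615, 1.5833; total = 4.8544.
Total variance with 7 standardized items is 7, so the solution explains 4.8544/7 = 0.6935 = 69.35%.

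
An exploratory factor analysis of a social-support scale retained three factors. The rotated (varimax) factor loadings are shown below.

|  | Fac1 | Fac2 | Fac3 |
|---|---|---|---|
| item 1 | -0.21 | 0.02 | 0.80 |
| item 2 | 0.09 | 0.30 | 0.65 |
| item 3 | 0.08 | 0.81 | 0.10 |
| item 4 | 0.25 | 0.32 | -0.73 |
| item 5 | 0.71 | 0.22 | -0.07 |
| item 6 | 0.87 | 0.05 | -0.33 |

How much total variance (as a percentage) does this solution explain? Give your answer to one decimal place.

Communalities: 0.6845, 0.5206, 0.6725, 0.6978, 0.5574, 0.8683; Σh² = 4.0011.
Total variance with 6 standardized items is 6, so the solution explains 4.0011/6 = 0.6669 = 66.69%.

66.7%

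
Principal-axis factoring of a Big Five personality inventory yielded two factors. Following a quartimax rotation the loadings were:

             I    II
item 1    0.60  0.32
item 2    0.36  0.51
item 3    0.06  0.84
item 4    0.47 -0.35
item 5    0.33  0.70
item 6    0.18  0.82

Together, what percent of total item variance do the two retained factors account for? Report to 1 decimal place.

53.5%

SS loadings by factor: 0.8554, 2.3530; total = 3.2084.
Total variance with 6 standardized items is 6, so the solution explains 3.2084/6 = 0.5347 = 53.47%.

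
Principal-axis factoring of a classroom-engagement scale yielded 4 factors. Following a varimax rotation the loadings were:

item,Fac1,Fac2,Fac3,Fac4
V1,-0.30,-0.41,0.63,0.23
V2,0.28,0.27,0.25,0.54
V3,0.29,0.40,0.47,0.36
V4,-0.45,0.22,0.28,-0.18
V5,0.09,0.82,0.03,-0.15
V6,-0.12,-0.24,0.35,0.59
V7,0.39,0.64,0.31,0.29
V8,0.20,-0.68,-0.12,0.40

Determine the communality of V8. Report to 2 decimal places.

h² = 0.20² + (-0.68)² + (-0.12)² + 0.40² = 0.0400 + 0.4624 + 0.0144 + 0.1600 = 0.6768

0.68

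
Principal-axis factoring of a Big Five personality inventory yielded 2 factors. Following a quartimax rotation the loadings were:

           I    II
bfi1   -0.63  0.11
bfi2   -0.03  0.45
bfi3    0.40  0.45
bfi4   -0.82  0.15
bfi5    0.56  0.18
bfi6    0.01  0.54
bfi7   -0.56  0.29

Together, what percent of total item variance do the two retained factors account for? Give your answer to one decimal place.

SS loadings by factor: 1.8575, 0.8477; total = 2.7052.
Total variance with 7 standardized items is 7, so the solution explains 2.7052/7 = 0.3865 = 38.65%.

38.6%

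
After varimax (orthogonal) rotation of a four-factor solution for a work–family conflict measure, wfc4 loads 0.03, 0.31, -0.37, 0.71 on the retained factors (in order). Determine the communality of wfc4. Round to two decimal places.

0.74

h² = 0.03² + 0.31² + (-0.37)² + 0.71² = 0.0009 + 0.0961 + 0.1369 + 0.5041 = 0.7380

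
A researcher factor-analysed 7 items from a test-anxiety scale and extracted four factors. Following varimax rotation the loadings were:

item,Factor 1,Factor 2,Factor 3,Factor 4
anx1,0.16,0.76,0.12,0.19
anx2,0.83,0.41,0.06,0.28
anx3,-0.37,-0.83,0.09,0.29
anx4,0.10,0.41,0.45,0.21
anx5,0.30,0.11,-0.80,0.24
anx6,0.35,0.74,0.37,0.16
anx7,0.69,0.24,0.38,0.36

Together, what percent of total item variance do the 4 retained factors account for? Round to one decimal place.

Communalities: 0.6537, 0.9390, 0.9180, 0.4247, 0.7997, 0.8326, 0.8077; Σh² = 5.3754.
Total variance with 7 standardized items is 7, so the solution explains 5.3754/7 = 0.7679 = 76.79%.

76.8%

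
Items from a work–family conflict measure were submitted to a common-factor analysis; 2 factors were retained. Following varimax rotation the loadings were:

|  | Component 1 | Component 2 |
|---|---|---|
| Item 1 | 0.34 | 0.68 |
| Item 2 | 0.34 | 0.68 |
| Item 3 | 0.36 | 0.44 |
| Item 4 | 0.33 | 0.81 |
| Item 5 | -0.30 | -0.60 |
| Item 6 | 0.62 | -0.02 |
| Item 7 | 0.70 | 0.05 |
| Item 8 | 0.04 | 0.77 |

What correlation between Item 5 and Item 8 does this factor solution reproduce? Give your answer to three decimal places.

-0.474

r̂ = Σ λ_i·λ_j across factors = (-0.30)(0.04) + (-0.60)(0.77)
  = -0.0120 -0.4620 = -0.4740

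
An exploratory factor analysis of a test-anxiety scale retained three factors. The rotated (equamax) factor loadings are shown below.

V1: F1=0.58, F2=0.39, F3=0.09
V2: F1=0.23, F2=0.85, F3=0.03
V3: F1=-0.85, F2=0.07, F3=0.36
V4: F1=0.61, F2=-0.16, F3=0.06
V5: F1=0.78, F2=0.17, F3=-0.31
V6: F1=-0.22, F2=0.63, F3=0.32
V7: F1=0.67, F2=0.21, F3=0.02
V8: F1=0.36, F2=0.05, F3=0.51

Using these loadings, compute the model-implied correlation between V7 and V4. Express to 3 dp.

0.376

r̂ = Σ λ_i·λ_j across factors = (0.67)(0.61) + (0.21)(-0.16) + (0.02)(0.06)
  = +0.4087 -0.0336 +0.0012 = 0.3763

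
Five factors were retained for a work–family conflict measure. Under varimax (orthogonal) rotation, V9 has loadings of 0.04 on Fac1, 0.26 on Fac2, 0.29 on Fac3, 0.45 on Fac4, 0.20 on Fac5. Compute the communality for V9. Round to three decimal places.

h² = 0.04² + 0.26² + 0.29² + 0.45² + 0.20² = 0.0016 + 0.0676 + 0.0841 + 0.2025 + 0.0400 = 0.3958

0.396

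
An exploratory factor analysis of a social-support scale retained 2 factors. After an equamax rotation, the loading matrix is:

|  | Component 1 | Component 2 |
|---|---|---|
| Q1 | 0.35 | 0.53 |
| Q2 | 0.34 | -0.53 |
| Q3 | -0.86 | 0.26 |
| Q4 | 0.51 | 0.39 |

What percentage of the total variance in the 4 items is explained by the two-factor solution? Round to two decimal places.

Communalities: 0.4034, 0.3965, 0.8072, 0.4122; Σh² = 2.0193.
Total variance with 4 standardized items is 4, so the solution explains 2.0193/4 = 0.5048 = 50.48%.

50.48%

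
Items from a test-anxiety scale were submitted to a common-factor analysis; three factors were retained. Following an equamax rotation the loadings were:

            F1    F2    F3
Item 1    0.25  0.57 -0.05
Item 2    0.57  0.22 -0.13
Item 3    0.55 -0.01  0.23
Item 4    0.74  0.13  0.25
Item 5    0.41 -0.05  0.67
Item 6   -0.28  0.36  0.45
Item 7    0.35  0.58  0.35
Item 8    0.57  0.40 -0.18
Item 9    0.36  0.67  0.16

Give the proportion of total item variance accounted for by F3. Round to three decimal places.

0.107

SS loadings for F3 = (-0.05)² + (-0.13)² + 0.23² + 0.25² + 0.67² + 0.45² + 0.35² + (-0.18)² + 0.16² = 0.9667
Proportion of variance = 0.9667 / 9 = 0.1074.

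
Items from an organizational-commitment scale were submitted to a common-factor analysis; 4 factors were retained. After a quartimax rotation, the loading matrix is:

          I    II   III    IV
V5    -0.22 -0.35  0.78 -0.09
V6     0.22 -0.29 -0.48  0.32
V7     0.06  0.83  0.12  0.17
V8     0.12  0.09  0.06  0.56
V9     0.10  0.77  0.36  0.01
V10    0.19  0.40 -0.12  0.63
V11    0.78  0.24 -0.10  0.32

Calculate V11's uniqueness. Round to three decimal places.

h² = 0.78² + 0.24² + (-0.10)² + 0.32² = 0.6084 + 0.0576 + 0.0100 + 0.1024 = 0.7784
Uniqueness u² = 1 − h² = 1 − 0.7784 = 0.2216

0.222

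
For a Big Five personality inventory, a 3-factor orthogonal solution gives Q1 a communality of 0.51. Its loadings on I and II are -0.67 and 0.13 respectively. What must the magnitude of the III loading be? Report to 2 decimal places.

0.21

Under orthogonal rotation h² = Σλ², so λ_III² = h² − (0.4658) = 0.51 − 0.4658 = 0.0442.
|λ| = √0.0442 = 0.2102.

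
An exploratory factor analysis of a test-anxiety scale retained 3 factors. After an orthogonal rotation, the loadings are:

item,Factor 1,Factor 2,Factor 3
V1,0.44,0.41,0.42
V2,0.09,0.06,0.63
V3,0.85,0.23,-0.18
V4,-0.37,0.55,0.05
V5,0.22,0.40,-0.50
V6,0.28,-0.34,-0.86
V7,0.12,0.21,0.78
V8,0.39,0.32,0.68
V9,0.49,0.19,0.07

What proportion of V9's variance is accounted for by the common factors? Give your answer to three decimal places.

h² = 0.49² + 0.19² + 0.07² = 0.2401 + 0.0361 + 0.0049 = 0.2811

0.281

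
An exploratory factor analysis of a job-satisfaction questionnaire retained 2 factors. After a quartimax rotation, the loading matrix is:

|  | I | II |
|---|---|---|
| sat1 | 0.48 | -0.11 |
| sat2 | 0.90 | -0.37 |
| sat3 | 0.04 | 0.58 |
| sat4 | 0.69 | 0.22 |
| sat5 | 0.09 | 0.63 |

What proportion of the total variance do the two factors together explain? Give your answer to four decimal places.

SS loadings by factor: 1.5262, 0.9307; total = 2.4569.
Total variance with 5 standardized items is 5, so the solution explains 2.4569/5 = 0.4914.

0.4914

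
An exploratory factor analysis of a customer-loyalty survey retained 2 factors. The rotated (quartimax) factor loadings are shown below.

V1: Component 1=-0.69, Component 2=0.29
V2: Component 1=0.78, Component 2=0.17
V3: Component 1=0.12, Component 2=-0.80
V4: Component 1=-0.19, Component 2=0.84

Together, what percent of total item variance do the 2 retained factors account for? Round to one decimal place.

64.8%

SS loadings by factor: 1.1350, 1.4586; total = 2.5936.
Total variance with 4 standardized items is 4, so the solution explains 2.5936/4 = 0.6484 = 64.84%.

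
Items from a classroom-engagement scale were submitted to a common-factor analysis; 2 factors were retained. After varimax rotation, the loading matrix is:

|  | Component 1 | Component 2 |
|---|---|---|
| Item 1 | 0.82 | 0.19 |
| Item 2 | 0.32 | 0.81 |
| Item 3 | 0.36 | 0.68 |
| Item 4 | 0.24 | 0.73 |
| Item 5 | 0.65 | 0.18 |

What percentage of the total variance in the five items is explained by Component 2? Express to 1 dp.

SS loadings for Component 2 = 0.19² + 0.81² + 0.68² + 0.73² + 0.18² = 1.7199
With 5 standardized items, total variance = 5. Proportion = 1.7199/5 = 0.3440 → 34.40%.

34.4%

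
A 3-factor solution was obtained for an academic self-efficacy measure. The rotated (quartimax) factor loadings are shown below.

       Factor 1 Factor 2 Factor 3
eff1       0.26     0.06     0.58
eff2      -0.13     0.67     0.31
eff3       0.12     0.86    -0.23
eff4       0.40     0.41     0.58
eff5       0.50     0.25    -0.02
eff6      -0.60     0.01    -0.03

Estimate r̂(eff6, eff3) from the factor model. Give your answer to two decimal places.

r̂ = Σ λ_i·λ_j across factors = (-0.60)(0.12) + (0.01)(0.86) + (-0.03)(-0.23)
  = -0.0720 +0.0086 +0.0069 = -0.0565

-0.06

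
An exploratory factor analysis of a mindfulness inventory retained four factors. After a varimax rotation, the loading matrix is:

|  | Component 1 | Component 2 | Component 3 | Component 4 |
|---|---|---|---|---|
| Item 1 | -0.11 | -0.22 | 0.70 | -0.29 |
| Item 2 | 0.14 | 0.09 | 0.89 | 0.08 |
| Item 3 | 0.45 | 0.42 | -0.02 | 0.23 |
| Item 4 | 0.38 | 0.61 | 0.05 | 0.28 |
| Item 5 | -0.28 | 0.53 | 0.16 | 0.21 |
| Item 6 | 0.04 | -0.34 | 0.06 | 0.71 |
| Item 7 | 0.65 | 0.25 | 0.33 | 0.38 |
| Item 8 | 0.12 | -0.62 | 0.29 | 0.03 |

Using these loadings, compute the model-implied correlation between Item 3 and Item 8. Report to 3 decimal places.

r̂ = Σ λ_i·λ_j across factors = (0.45)(0.12) + (0.42)(-0.62) + (-0.02)(0.29) + (0.23)(0.03)
  = +0.0540 -0.2604 -0.0058 +0.0069 = -0.2053

-0.205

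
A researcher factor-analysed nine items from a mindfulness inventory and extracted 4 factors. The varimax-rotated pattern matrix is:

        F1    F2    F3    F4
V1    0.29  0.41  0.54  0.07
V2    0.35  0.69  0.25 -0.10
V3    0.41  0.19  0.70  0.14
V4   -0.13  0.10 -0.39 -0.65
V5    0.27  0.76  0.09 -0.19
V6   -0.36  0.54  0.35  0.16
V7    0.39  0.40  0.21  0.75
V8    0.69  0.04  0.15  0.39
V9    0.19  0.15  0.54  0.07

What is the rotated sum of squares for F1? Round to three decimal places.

SS loadings for F1 = 0.29² + 0.35² + 0.41² + (-0.13)² + 0.27² + (-0.36)² + 0.39² + 0.69² + 0.19² = 0.0841 + 0.1225 + 0.1681 + 0.0169 + 0.0729 + 0.1296 + 0.1521 + 0.4761 + 0.0361 = 1.2584

1.258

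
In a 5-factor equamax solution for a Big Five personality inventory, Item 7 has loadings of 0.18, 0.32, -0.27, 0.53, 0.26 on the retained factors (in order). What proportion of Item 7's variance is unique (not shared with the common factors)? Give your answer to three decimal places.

h² = 0.18² + 0.32² + (-0.27)² + 0.53² + 0.26² = 0.0324 + 0.1024 + 0.0729 + 0.2809 + 0.0676 = 0.5562
Uniqueness u² = 1 − h² = 1 − 0.5562 = 0.4438

0.444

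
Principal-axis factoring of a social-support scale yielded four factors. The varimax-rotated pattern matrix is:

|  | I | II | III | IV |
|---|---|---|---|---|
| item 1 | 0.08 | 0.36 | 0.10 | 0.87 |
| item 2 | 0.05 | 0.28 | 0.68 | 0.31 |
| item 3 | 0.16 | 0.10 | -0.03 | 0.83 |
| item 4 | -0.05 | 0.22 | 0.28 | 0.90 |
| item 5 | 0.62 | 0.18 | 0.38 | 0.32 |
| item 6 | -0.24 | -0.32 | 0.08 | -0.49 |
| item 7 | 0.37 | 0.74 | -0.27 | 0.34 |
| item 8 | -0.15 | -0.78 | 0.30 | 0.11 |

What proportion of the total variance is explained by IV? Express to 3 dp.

0.353

SS loadings for IV = 0.87² + 0.31² + 0.83² + 0.90² + 0.32² + (-0.49)² + 0.34² + 0.11² = 2.8221
Proportion of variance = 2.8221 / 8 = 0.3528.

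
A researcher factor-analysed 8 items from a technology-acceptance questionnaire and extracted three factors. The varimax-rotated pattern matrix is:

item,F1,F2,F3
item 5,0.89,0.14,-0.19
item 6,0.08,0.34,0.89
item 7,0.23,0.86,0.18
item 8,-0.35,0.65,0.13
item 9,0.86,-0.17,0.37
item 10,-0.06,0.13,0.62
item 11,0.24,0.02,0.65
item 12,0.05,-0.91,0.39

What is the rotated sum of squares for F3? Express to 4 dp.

1.9734

SS loadings for F3 = (-0.19)² + 0.89² + 0.18² + 0.13² + 0.37² + 0.62² + 0.65² + 0.39² = 0.0361 + 0.7921 + 0.0324 + 0.0169 + 0.1369 + 0.3844 + 0.4225 + 0.1521 = 1.9734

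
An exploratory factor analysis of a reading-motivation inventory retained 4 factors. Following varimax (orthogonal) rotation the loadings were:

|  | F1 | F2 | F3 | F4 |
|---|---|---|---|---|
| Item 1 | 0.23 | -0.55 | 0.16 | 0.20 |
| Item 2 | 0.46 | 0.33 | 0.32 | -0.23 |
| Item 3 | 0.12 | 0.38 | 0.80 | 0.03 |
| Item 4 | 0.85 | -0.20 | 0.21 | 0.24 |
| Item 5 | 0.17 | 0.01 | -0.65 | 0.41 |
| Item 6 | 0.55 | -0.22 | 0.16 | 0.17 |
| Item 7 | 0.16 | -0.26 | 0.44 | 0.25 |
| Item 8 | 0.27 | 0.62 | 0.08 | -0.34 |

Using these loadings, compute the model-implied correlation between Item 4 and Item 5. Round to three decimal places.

r̂ = Σ λ_i·λ_j across factors = (0.85)(0.17) + (-0.20)(0.01) + (0.21)(-0.65) + (0.24)(0.41)
  = +0.1445 -0.0020 -0.1365 +0.0984 = 0.1044

0.104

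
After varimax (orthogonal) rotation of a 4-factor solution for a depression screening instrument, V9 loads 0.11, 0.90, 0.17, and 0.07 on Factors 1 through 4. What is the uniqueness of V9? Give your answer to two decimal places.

h² = 0.11² + 0.90² + 0.17² + 0.07² = 0.0121 + 0.8100 + 0.0289 + 0.0049 = 0.8559
Uniqueness u² = 1 − h² = 1 − 0.8559 = 0.1441

0.14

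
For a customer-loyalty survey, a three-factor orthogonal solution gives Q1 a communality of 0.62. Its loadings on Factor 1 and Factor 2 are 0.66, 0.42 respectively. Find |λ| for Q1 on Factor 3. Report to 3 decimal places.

0.089

Under orthogonal rotation h² = Σλ², so λ_Factor 3² = h² − (0.6120) = 0.62 − 0.6120 = 0.0080.
|λ| = √0.0080 = 0.0894.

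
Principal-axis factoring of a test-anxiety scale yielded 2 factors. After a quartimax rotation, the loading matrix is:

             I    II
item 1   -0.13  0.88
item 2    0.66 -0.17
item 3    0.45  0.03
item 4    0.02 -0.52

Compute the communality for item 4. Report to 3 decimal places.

h² = 0.02² + (-0.52)² = 0.0004 + 0.2704 = 0.2708

0.271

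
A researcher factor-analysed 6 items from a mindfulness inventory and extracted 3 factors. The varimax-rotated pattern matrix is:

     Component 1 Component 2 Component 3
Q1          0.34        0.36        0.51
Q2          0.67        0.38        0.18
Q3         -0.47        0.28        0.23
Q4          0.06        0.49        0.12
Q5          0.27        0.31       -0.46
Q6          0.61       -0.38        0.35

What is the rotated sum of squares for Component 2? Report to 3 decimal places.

SS loadings for Component 2 = 0.36² + 0.38² + 0.28² + 0.49² + 0.31² + (-0.38)² = 0.1296 + 0.1444 + 0.0784 + 0.2401 + 0.0961 + 0.1444 = 0.8330

0.833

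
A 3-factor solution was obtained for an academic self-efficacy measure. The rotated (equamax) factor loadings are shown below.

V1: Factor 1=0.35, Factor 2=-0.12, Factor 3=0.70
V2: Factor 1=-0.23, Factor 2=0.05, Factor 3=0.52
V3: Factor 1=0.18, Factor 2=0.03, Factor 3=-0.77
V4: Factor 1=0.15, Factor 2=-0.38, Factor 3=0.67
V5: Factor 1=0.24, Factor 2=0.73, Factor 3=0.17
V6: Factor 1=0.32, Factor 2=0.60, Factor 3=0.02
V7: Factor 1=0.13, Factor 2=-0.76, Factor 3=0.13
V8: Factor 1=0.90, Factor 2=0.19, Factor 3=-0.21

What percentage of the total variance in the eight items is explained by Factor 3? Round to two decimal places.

23.66%

SS loadings for Factor 3 = 0.70² + 0.52² + (-0.77)² + 0.67² + 0.17² + 0.02² + 0.13² + (-0.21)² = 1.8925
With 8 standardized items, total variance = 8. Proportion = 1.8925/8 = 0.2366 → 23.66%.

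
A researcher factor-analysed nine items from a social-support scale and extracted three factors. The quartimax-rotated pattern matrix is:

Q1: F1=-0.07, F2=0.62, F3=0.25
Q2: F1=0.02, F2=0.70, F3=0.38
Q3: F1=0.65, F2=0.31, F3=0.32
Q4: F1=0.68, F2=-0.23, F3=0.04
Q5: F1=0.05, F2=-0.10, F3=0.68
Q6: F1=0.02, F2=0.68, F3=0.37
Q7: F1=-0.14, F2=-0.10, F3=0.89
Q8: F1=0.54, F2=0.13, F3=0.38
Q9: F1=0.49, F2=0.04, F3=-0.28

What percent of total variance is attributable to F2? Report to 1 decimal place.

SS loadings for F2 = 0.62² + 0.70² + 0.31² + (-0.23)² + (-0.10)² + 0.68² + (-0.10)² + 0.13² + 0.04² = 1.5243
With 9 standardized items, total variance = 9. Proportion = 1.5243/9 = 0.1694 → 16.94%.

16.9%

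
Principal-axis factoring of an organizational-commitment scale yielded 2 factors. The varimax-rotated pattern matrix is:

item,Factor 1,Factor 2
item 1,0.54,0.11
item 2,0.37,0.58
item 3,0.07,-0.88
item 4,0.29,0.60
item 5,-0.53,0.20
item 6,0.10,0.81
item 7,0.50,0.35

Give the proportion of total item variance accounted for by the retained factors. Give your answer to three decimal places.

Communalities: 0.3037, 0.4733, 0.7793, 0.4441, 0.3209, 0.6661, 0.3725; Σh² = 3.3599.
Total variance with 7 standardized items is 7, so the solution explains 3.3599/7 = 0.4800.

0.480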